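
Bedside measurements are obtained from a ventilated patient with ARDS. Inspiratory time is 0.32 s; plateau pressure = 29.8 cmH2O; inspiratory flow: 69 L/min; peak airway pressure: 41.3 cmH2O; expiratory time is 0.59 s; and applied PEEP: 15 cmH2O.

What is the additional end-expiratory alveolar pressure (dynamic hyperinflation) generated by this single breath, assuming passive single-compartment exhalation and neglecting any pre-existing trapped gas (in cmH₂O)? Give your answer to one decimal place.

Flow: 69 L/min ÷ 60 = 1.15 L/s.
Vt = flow × Ti = 1.15 L/s × 0.32 s × 1000 mL/L = 368.0 mL.
R = (PIP − Pplat)/V̇ = (41.3 − 29.8) / 1.15 = 11.5/1.15 = 10.0 cmH2O·s/L.
C = Vt/(Pplat − PEEP) = 368.0 / (29.8 − 15) = 368.0/14.8 = 24.865 mL/cmH2O.
τ = R × C = 10.0 × 0.02487 L/cmH2O = 0.2487 s.
Fraction remaining = e^(−Te/τ) = e^(−0.59/0.2487) = 0.09326; trapped volume = 368.0 × 0.09326 = 34.32 mL.
Additional alveolar pressure from trapping ≈ V_trapped / C = 34.32 / 24.865 = 1.38 cmH2O.

1.4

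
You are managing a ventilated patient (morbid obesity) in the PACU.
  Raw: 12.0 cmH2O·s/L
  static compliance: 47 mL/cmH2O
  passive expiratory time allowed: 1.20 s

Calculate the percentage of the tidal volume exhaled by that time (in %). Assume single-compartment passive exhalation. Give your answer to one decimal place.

88.1

τ = R × C = 12.0 × 47 mL/cmH2O = 12.0 × 0.047 L/cmH2O = 0.564 s.
Passive exhalation: V(t)/V₀ = e^(−t/τ) = e^(−1.20/0.564) = 0.1191.
Fraction exhaled = 1 − 0.1191 = 0.8809 → 88.09%.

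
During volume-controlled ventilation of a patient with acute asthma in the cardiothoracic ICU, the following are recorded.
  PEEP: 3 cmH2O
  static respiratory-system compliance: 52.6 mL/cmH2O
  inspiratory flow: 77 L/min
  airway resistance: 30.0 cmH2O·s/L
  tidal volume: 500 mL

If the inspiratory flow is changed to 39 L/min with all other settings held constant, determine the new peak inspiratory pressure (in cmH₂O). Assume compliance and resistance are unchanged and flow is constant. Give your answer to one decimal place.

32.0

Flow: 77 L/min ÷ 60 = 1.2833 L/s.
New flow: 39 L/min ÷ 60 = 0.65 L/s.
PIP = Vt/C + R·V̇ + PEEP (constant-flow equation of motion).
Only the resistive term changes: ΔPIP = R × ΔV̇ = 30.0 × (0.65 − 1.2833) = 30.0 × -0.6333 = -18.999 cmH2O.
Original PIP = 500/52.6 + 30.0×1.2833 + 3 = 51.005 cmH2O; new PIP = 51.005 + (-18.999) = 32.006 cmH2O.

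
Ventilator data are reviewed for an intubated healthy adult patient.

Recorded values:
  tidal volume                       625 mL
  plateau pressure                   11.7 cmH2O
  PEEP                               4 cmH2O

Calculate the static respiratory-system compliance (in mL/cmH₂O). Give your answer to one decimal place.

81.2

Cstat = Vt / (Pplat − PEEP) = 625 / (11.7 − 4) = 625 / 7.7 = 81.169 mL/cmH2O.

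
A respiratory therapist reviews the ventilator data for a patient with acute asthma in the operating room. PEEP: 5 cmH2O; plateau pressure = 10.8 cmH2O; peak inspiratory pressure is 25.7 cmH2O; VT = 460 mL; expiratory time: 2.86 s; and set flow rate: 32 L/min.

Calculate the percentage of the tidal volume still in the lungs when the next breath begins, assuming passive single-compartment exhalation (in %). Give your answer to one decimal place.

Flow: 32 L/min ÷ 60 = 0.5333 L/s.
R = (PIP − Pplat)/V̇ = (25.7 − 10.8) / 0.5333 = 14.9/0.5333 = 27.939 cmH2O·s/L.
C = Vt/(Pplat − PEEP) = 460.0 / (10.8 − 5) = 460.0/5.8 = 79.31 mL/cmH2O.
τ = R × C = 27.939 × 0.07931 L/cmH2O = 2.216 s.
Fraction remaining at end-expiration = e^(−Te/τ) = e^(−2.86/2.216) = 0.2751 → 27.51%.

27.5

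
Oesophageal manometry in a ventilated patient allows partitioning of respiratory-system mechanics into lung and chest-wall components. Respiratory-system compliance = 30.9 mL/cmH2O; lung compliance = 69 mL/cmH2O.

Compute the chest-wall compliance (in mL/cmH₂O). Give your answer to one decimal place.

56.0

1/Ccw = 1/Crs − 1/CL.
1/Ccw = 1/30.9 − 1/69 = 0.01787.
Ccw = 55.96 mL/cmH2O.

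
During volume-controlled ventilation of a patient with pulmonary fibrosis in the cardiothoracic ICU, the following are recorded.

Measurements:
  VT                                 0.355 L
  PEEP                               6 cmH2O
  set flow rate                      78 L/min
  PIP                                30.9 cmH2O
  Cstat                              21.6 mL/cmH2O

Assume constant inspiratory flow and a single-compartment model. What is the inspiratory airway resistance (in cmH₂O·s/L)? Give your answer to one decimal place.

Flow: 78 L/min ÷ 60 = 1.3 L/s.
Equation of motion (constant flow): PIP = Vt/C + R·V̇ + PEEP.
R·V̇ = PIP − Vt/C − PEEP = 30.9 − 355/21.6 − 6 = 30.9 − 16.435 − 6 = 8.465 cmH2O.
R = 8.465 / 1.3 = 6.512 cmH2O·s/L.

6.5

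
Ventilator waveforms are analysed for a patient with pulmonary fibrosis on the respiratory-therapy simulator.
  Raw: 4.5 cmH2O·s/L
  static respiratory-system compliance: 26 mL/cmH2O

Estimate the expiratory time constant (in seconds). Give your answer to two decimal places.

τ = R × C = 4.5 × 26 mL/cmH2O = 4.5 × 0.026 L/cmH2O = 0.117 s.

0.12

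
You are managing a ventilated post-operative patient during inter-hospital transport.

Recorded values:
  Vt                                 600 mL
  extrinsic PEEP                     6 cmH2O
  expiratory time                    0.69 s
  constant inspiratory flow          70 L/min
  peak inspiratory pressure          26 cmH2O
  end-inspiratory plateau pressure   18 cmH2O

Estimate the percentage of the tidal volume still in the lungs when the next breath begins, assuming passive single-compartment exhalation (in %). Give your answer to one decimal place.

13.4

Flow: 70 L/min ÷ 60 = 1.1667 L/s.
R = (PIP − Pplat)/V̇ = (26 − 18) / 1.1667 = 8.0/1.1667 = 6.857 cmH2O·s/L.
C = Vt/(Pplat − PEEP) = 600.0 / (18 − 6) = 600.0/12.0 = 50.0 mL/cmH2O.
τ = R × C = 6.857 × 0.05 L/cmH2O = 0.3429 s.
Fraction remaining at end-expiration = e^(−Te/τ) = e^(−0.69/0.3429) = 0.1337 → 13.37%.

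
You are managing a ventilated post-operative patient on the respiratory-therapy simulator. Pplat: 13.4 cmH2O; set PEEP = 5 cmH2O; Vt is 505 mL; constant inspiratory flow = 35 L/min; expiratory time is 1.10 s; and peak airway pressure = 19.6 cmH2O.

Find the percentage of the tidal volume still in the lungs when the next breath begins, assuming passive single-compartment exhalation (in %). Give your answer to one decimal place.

Flow: 35 L/min ÷ 60 = 0.5833 L/s.
R = (PIP − Pplat)/V̇ = (19.6 − 13.4) / 0.5833 = 6.2/0.5833 = 10.629 cmH2O·s/L.
C = Vt/(Pplat − PEEP) = 505.0 / (13.4 − 5) = 505.0/8.4 = 60.119 mL/cmH2O.
τ = R × C = 10.629 × 0.06012 L/cmH2O = 0.639 s.
Fraction remaining at end-expiration = e^(−Te/τ) = e^(−1.10/0.639) = 0.1788 → 17.88%.

17.9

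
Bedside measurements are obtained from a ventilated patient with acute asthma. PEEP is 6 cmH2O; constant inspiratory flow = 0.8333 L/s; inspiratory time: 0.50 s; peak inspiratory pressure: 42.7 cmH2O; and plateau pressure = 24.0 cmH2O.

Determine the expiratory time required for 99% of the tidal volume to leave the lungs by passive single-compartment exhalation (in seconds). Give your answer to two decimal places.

2.39

Vt = flow × Ti = 0.8333 L/s × 0.50 s × 1000 mL/L = 416.65 mL.
R = (PIP − Pplat)/V̇ = (42.7 − 24.0) / 0.8333 = 18.7/0.8333 = 22.441 cmH2O·s/L.
C = Vt/(Pplat − PEEP) = 416.65 / (24.0 − 6) = 416.65/18.0 = 23.147 mL/cmH2O.
τ = R × C = 22.441 × 0.02315 L/cmH2O = 0.5195 s.
t = −τ·ln(1 − 0.99) = −0.5195·ln(0.01) = 2.392 s.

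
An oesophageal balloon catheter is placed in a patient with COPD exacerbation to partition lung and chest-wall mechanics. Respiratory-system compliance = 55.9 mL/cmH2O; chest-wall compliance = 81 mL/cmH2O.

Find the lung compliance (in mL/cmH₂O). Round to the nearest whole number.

180

1/CL = 1/Crs − 1/Ccw.
1/CL = 1/55.9 − 1/81 = 0.005543.
CL = 180.41 mL/cmH2O.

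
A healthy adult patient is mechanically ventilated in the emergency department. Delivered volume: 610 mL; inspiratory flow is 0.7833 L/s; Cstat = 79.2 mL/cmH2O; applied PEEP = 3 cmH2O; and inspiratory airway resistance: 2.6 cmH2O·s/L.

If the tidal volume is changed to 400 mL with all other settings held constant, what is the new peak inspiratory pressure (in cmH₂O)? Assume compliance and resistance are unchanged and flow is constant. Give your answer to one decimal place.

PIP = Vt/C + R·V̇ + PEEP (constant-flow equation of motion).
Only the elastic term changes: ΔPIP = ΔVt / C = (400 − 610) / 79.2 = -2.652 cmH2O.
Original PIP = 610/79.2 + 2.6×0.7833 + 3 = 12.739 cmH2O; new PIP = 12.739 + (-2.652) = 10.087 cmH2O.

10.1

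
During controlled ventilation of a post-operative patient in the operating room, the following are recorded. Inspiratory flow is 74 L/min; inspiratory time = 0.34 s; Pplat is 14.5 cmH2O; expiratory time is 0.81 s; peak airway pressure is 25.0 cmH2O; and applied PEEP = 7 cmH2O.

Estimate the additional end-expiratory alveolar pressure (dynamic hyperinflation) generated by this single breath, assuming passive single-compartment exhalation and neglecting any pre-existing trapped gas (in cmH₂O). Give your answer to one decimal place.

Flow: 74 L/min ÷ 60 = 1.2333 L/s.
Vt = flow × Ti = 1.2333 L/s × 0.34 s × 1000 mL/L = 419.32 mL.
R = (PIP − Pplat)/V̇ = (25.0 − 14.5) / 1.2333 = 10.5/1.2333 = 8.514 cmH2O·s/L.
C = Vt/(Pplat − PEEP) = 419.32 / (14.5 − 7) = 419.32/7.5 = 55.909 mL/cmH2O.
τ = R × C = 8.514 × 0.05591 L/cmH2O = 0.476 s.
Fraction remaining = e^(−Te/τ) = e^(−0.81/0.476) = 0.1824; trapped volume = 419.32 × 0.1824 = 76.484 mL.
Additional alveolar pressure from trapping ≈ V_trapped / C = 76.484 / 55.909 = 1.368 cmH2O.

1.4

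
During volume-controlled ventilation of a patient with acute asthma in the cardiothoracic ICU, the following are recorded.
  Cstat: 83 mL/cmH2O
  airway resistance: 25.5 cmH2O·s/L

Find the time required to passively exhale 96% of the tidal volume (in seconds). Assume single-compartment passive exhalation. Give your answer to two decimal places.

6.81

τ = R × C = 25.5 × 83 mL/cmH2O = 25.5 × 0.083 L/cmH2O = 2.117 s.
Exhaled fraction f = 1 − e^(−t/τ) → t = −τ·ln(1 − f) = −2.117·ln(0.04) = 6.814 s.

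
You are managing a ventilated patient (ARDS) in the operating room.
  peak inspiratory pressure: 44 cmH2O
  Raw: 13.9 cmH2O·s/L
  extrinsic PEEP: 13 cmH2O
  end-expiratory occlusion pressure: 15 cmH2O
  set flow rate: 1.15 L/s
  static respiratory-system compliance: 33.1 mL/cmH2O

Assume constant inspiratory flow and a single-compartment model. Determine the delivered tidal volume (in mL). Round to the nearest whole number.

431

Total PEEP = 15 cmH2O (set 13 + intrinsic 2); this is the baseline alveolar pressure.
Equation of motion (constant flow): PIP = Vt/C + R·V̇ + PEEP.
Vt/C = PIP − R·V̇ − PEEP = 44 − 15.985 − 15 = 13.015 cmH2O.
Vt = C × 13.015 = 33.1 × 13.015 = 430.8 mL.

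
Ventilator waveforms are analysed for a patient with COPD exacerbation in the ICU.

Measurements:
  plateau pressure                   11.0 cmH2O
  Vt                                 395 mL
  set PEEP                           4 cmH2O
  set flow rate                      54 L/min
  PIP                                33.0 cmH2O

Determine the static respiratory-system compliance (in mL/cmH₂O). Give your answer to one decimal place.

Cstat = Vt / (Pplat − PEEP) = 395 / (11.0 − 4) = 395 / 7.0 = 56.429 mL/cmH2O.

56.4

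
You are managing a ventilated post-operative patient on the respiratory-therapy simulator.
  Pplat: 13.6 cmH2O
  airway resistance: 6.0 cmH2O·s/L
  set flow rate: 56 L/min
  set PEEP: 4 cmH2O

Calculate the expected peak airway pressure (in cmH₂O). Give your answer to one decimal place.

Flow: 56 L/min ÷ 60 = 0.9333 L/s.
PIP = Pplat + Raw × flow = 13.6 + 6.0 × 0.9333 = 13.6 + 5.6 = 19.2 cmH2O.

19.2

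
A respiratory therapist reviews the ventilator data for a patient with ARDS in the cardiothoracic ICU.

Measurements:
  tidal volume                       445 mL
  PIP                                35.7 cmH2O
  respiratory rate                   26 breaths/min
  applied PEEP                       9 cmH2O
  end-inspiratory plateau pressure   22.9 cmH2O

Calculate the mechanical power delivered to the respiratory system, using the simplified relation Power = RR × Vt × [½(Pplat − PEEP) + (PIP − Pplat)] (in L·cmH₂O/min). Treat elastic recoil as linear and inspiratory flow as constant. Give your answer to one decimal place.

Per-breath work = Vt × [½(Pplat−PEEP) + (PIP−Pplat)] = 0.445 × [0.5×13.9 + 12.8] = 0.445 × 19.75 = 8.789 L·cmH2O.
Power = 26 × 8.789 = 228.51 L·cmH2O/min.

228.5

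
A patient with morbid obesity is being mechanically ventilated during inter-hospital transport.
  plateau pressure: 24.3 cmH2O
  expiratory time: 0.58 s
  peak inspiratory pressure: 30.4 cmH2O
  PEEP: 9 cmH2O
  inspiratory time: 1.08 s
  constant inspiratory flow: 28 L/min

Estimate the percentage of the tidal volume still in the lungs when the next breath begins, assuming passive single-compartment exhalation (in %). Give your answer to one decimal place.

Flow: 28 L/min ÷ 60 = 0.4667 L/s.
Vt = flow × Ti = 0.4667 L/s × 1.08 s × 1000 mL/L = 504.04 mL.
R = (PIP − Pplat)/V̇ = (30.4 − 24.3) / 0.4667 = 6.1/0.4667 = 13.07 cmH2O·s/L.
C = Vt/(Pplat − PEEP) = 504.04 / (24.3 − 9) = 504.04/15.3 = 32.944 mL/cmH2O.
τ = R × C = 13.07 × 0.03294 L/cmH2O = 0.4305 s.
Fraction remaining at end-expiration = e^(−Te/τ) = e^(−0.58/0.4305) = 0.2599 → 25.99%.

26.0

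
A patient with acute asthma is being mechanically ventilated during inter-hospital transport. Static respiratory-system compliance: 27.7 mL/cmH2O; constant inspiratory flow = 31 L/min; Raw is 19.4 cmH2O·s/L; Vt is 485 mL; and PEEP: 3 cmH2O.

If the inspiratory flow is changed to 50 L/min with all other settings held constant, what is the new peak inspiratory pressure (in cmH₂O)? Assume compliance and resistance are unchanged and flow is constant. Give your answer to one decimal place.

Flow: 31 L/min ÷ 60 = 0.5167 L/s.
New flow: 50 L/min ÷ 60 = 0.8333 L/s.
PIP = Vt/C + R·V̇ + PEEP (constant-flow equation of motion).
Only the resistive term changes: ΔPIP = R × ΔV̇ = 19.4 × (0.8333 − 0.5167) = 19.4 × 0.3166 = 6.142 cmH2O.
Original PIP = 485/27.7 + 19.4×0.5167 + 3 = 30.533 cmH2O; new PIP = 30.533 + (6.142) = 36.675 cmH2O.

36.7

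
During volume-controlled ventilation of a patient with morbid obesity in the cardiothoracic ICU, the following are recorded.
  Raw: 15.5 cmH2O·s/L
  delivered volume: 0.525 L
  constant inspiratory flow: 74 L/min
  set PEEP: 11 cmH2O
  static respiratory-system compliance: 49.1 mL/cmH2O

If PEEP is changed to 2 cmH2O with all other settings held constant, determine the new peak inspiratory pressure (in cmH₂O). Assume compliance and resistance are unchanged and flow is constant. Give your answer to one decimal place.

31.8

Flow: 74 L/min ÷ 60 = 1.2333 L/s.
PIP = Vt/C + R·V̇ + PEEP (constant-flow equation of motion).
Only the baseline term changes: ΔPIP = ΔPEEP = 2 − 11 = -9.0 cmH2O.
Original PIP = 525/49.1 + 15.5×1.2333 + 11 = 40.809 cmH2O; new PIP = 40.809 + (-9.0) = 31.809 cmH2O.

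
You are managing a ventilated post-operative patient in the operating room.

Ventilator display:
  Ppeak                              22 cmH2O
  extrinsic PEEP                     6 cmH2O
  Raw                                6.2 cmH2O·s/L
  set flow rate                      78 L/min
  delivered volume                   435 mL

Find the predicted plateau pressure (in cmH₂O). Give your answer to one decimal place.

13.9

Flow: 78 L/min ÷ 60 = 1.3 L/s.
Pplat = PIP − Raw × flow = 22 − 6.2 × 1.3 = 22 − 8.06 = 13.94 cmH2O.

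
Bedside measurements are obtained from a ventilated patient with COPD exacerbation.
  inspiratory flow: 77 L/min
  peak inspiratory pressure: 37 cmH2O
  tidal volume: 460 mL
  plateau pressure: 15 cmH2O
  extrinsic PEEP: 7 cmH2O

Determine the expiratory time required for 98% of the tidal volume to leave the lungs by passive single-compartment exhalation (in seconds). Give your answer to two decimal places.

3.86

Flow: 77 L/min ÷ 60 = 1.2833 L/s.
R = (PIP − Pplat)/V̇ = (37 − 15) / 1.2833 = 22.0/1.2833 = 17.143 cmH2O·s/L.
C = Vt/(Pplat − PEEP) = 460.0 / (15 − 7) = 460.0/8.0 = 57.5 mL/cmH2O.
τ = R × C = 17.143 × 0.0575 L/cmH2O = 0.9857 s.
t = −τ·ln(1 − 0.98) = −0.9857·ln(0.02) = 3.856 s.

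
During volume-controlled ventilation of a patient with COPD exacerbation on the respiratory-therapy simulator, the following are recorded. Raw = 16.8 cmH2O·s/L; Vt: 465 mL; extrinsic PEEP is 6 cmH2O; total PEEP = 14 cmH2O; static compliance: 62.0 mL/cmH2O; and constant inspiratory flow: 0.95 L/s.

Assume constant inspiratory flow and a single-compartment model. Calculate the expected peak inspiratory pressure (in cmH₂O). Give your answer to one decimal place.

Total PEEP = 14 cmH2O (set 6 + intrinsic 8); this is the baseline alveolar pressure.
Equation of motion (constant flow): PIP = Vt/C + R·V̇ + PEEP.
PIP = 465/62.0 + 16.8×0.95 + 14 = 7.5 + 15.96 + 14 = 37.46 cmH2O.

37.5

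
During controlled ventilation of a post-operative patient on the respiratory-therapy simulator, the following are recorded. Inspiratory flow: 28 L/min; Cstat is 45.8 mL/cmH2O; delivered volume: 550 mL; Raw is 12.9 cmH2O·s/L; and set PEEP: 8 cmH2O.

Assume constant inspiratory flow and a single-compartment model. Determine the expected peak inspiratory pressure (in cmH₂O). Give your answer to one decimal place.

Flow: 28 L/min ÷ 60 = 0.4667 L/s.
Equation of motion (constant flow): PIP = Vt/C + R·V̇ + PEEP.
PIP = 550/45.8 + 12.9×0.4667 + 8 = 12.009 + 6.02 + 8 = 26.029 cmH2O.

26.0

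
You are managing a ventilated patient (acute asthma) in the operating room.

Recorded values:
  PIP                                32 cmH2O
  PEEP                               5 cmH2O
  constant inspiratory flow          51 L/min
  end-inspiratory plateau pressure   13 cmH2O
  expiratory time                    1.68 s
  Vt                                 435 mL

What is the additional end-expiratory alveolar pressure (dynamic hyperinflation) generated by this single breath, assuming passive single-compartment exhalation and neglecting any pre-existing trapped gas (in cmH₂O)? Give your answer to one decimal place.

2.0

Flow: 51 L/min ÷ 60 = 0.85 L/s.
R = (PIP − Pplat)/V̇ = (32 − 13) / 0.85 = 19.0/0.85 = 22.353 cmH2O·s/L.
C = Vt/(Pplat − PEEP) = 435.0 / (13 − 5) = 435.0/8.0 = 54.375 mL/cmH2O.
τ = R × C = 22.353 × 0.05438 L/cmH2O = 1.216 s.
Fraction remaining = e^(−Te/τ) = e^(−1.68/1.216) = 0.2512; trapped volume = 435.0 × 0.2512 = 109.27 mL.
Additional alveolar pressure from trapping ≈ V_trapped / C = 109.27 / 54.375 = 2.01 cmH2O.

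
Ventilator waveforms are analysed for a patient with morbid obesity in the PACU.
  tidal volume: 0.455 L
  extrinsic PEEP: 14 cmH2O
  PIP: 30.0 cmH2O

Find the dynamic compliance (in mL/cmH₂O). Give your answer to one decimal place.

28.4

Dynamic compliance = Vt / (PIP − PEEP) = 455 / (30.0 − 14) = 455 / 16.0 = 28.438 mL/cmH2O.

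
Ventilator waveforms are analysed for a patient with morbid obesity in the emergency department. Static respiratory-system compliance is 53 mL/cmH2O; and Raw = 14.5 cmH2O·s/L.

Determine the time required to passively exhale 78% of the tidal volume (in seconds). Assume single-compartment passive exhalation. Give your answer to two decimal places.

1.16

τ = R × C = 14.5 × 53 mL/cmH2O = 14.5 × 0.053 L/cmH2O = 0.7685 s.
Exhaled fraction f = 1 − e^(−t/τ) → t = −τ·ln(1 − f) = −0.7685·ln(0.22) = 1.164 s.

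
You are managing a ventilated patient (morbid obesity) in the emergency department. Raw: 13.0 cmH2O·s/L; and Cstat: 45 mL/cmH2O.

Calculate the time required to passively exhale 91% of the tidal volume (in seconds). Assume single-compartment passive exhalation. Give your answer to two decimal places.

τ = R × C = 13.0 × 45 mL/cmH2O = 13.0 × 0.045 L/cmH2O = 0.585 s.
Exhaled fraction f = 1 − e^(−t/τ) → t = −τ·ln(1 − f) = −0.585·ln(0.09) = 1.409 s.

1.41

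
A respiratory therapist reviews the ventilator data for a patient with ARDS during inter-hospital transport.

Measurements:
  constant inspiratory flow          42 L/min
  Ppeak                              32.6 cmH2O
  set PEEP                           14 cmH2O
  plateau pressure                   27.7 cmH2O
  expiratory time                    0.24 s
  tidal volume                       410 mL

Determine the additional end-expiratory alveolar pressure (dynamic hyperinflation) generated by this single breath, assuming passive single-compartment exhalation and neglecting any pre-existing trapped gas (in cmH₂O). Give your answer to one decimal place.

4.4

Flow: 42 L/min ÷ 60 = 0.7 L/s.
R = (PIP − Pplat)/V̇ = (32.6 − 27.7) / 0.7 = 4.9/0.7 = 7.0 cmH2O·s/L.
C = Vt/(Pplat − PEEP) = 410.0 / (27.7 − 14) = 410.0/13.7 = 29.927 mL/cmH2O.
τ = R × C = 7.0 × 0.02993 L/cmH2O = 0.2095 s.
Fraction remaining = e^(−Te/τ) = e^(−0.24/0.2095) = 0.318; trapped volume = 410.0 × 0.318 = 130.38 mL.
Additional alveolar pressure from trapping ≈ V_trapped / C = 130.38 / 29.927 = 4.357 cmH2O.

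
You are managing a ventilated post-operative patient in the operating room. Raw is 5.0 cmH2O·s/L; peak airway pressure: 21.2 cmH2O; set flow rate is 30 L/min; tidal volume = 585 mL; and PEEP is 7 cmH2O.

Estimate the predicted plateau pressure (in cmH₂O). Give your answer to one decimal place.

18.7

Flow: 30 L/min ÷ 60 = 0.5 L/s.
Pplat = PIP − Raw × flow = 21.2 − 5.0 × 0.5 = 21.2 − 2.5 = 18.7 cmH2O.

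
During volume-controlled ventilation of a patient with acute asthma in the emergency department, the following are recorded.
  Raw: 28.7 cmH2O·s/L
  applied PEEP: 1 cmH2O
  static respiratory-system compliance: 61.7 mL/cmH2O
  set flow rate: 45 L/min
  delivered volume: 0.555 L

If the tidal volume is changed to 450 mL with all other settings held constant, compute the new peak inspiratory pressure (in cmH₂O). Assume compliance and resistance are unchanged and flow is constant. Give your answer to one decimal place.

Flow: 45 L/min ÷ 60 = 0.75 L/s.
PIP = Vt/C + R·V̇ + PEEP (constant-flow equation of motion).
Only the elastic term changes: ΔPIP = ΔVt / C = (450 − 555) / 61.7 = -1.702 cmH2O.
Original PIP = 555/61.7 + 28.7×0.75 + 1 = 31.52 cmH2O; new PIP = 31.52 + (-1.702) = 29.818 cmH2O.

29.8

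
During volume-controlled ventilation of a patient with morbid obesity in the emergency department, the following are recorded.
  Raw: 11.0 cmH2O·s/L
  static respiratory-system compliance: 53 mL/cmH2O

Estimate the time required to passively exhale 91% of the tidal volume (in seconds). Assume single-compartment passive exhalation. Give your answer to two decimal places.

1.40

τ = R × C = 11.0 × 53 mL/cmH2O = 11.0 × 0.053 L/cmH2O = 0.583 s.
Exhaled fraction f = 1 − e^(−t/τ) → t = −τ·ln(1 − f) = −0.583·ln(0.09) = 1.404 s.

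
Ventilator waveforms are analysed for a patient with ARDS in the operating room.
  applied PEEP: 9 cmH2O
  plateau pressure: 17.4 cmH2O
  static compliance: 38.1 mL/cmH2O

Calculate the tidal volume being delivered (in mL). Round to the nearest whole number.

320

Vt = Cstat × (Pplat − PEEP) = 38.1 × (17.4 − 9) = 38.1 × 8.4 = 320.04 mL.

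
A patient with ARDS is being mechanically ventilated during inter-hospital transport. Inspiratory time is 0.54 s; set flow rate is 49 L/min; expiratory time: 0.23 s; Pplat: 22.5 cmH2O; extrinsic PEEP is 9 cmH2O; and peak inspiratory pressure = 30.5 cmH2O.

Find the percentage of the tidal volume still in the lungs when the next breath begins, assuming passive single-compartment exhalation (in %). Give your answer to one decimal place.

Flow: 49 L/min ÷ 60 = 0.8167 L/s.
Vt = flow × Ti = 0.8167 L/s × 0.54 s × 1000 mL/L = 441.02 mL.
R = (PIP − Pplat)/V̇ = (30.5 − 22.5) / 0.8167 = 8.0/0.8167 = 9.796 cmH2O·s/L.
C = Vt/(Pplat − PEEP) = 441.02 / (22.5 − 9) = 441.02/13.5 = 32.668 mL/cmH2O.
τ = R × C = 9.796 × 0.03267 L/cmH2O = 0.32 s.
Fraction remaining at end-expiration = e^(−Te/τ) = e^(−0.23/0.32) = 0.4874 → 48.74%.

48.7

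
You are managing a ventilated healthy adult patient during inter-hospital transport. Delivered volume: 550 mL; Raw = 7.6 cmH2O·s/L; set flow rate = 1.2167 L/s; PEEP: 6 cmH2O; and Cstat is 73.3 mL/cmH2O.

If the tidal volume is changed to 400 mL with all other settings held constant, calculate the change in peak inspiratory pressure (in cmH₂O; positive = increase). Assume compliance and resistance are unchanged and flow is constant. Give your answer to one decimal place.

-2.0

PIP = Vt/C + R·V̇ + PEEP (constant-flow equation of motion).
Only the elastic term changes: ΔPIP = ΔVt / C = (400 − 550) / 73.3 = -2.046 cmH2O.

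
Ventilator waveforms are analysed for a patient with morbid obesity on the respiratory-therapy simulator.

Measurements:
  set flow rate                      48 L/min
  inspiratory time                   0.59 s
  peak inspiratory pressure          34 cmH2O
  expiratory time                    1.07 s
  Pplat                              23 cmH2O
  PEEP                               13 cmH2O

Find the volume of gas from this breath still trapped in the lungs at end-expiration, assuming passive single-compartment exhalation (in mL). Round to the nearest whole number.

91

Flow: 48 L/min ÷ 60 = 0.8 L/s.
Vt = flow × Ti = 0.8 L/s × 0.59 s × 1000 mL/L = 472.0 mL.
R = (PIP − Pplat)/V̇ = (34 − 23) / 0.8 = 11.0/0.8 = 13.75 cmH2O·s/L.
C = Vt/(Pplat − PEEP) = 472.0 / (23 − 13) = 472.0/10.0 = 47.2 mL/cmH2O.
τ = R × C = 13.75 × 0.0472 L/cmH2O = 0.649 s.
Fraction remaining = e^(−Te/τ) = e^(−1.07/0.649) = 0.1923.
Trapped volume = 472.0 × 0.1923 = 90.766 mL.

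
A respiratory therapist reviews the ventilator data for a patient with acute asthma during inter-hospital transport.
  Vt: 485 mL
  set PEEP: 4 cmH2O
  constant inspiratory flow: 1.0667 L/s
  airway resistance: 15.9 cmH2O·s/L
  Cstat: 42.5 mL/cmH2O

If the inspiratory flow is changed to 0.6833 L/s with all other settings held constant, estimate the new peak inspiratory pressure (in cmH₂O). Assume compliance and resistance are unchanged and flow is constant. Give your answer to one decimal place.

26.3

PIP = Vt/C + R·V̇ + PEEP (constant-flow equation of motion).
Only the resistive term changes: ΔPIP = R × ΔV̇ = 15.9 × (0.6833 − 1.0667) = 15.9 × -0.3834 = -6.096 cmH2O.
Original PIP = 485/42.5 + 15.9×1.0667 + 4 = 32.372 cmH2O; new PIP = 32.372 + (-6.096) = 26.276 cmH2O.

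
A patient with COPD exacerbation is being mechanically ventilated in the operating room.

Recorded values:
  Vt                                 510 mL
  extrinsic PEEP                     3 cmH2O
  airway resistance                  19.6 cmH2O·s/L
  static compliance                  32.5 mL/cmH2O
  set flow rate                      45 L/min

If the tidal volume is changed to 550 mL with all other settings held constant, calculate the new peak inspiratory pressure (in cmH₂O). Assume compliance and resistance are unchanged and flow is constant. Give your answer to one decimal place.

34.6

Flow: 45 L/min ÷ 60 = 0.75 L/s.
PIP = Vt/C + R·V̇ + PEEP (constant-flow equation of motion).
Only the elastic term changes: ΔPIP = ΔVt / C = (550 − 510) / 32.5 = 1.231 cmH2O.
Original PIP = 510/32.5 + 19.6×0.75 + 3 = 33.392 cmH2O; new PIP = 33.392 + (1.231) = 34.623 cmH2O.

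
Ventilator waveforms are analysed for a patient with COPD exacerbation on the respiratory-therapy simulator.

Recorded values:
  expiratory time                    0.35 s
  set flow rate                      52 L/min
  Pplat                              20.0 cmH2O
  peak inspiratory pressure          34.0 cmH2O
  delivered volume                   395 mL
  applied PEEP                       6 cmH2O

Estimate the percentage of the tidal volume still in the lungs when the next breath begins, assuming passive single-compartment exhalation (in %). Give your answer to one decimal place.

Flow: 52 L/min ÷ 60 = 0.8667 L/s.
R = (PIP − Pplat)/V̇ = (34.0 − 20.0) / 0.8667 = 14.0/0.8667 = 16.153 cmH2O·s/L.
C = Vt/(Pplat − PEEP) = 395.0 / (20.0 − 6) = 395.0/14.0 = 28.214 mL/cmH2O.
τ = R × C = 16.153 × 0.02821 L/cmH2O = 0.4557 s.
Fraction remaining at end-expiration = e^(−Te/τ) = e^(−0.35/0.4557) = 0.4639 → 46.39%.

46.4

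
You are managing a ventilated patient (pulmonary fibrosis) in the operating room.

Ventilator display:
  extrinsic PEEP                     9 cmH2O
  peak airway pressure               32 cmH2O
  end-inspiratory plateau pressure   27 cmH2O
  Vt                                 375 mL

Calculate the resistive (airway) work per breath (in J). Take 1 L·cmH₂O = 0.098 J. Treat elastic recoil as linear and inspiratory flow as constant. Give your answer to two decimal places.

With constant inspiratory flow the resistive pressure is constant at PIP − Pplat = 32 − 27 = 5.0 cmH2O, so resistive work = 5.0 × 0.375 = 1.875 L·cmH2O.
× 0.098 J/(L·cmH2O) → 0.1838 J.

0.18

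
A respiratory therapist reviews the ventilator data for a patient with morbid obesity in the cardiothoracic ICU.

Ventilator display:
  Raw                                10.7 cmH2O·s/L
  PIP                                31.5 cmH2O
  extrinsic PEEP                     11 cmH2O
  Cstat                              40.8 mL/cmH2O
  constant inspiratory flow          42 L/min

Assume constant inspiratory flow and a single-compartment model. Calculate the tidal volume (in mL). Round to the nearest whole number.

531

Flow: 42 L/min ÷ 60 = 0.7 L/s.
Equation of motion (constant flow): PIP = Vt/C + R·V̇ + PEEP.
Vt/C = PIP − R·V̇ − PEEP = 31.5 − 7.49 − 11 = 13.01 cmH2O.
Vt = C × 13.01 = 40.8 × 13.01 = 530.81 mL.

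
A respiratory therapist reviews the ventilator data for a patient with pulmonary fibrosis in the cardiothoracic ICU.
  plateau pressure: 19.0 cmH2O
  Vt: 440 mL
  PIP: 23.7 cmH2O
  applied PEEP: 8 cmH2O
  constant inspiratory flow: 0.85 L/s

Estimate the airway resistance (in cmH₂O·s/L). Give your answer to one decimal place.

5.5

Raw = (PIP − Pplat) / flow = (23.7 − 19.0) / 0.85 = 4.7 / 0.85 = 5.529 cmH2O·s/L.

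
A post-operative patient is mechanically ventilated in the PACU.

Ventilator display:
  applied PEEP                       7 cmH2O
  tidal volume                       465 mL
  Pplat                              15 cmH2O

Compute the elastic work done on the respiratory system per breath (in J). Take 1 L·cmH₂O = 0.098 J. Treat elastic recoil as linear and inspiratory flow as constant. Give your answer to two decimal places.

0.18

Elastic work ≈ ½ × (Pplat − PEEP) × Vt = 0.5 × (15 − 7) × 0.465 L = 0.5 × 8.0 × 0.465 = 1.86 L·cmH2O.
× 0.098 J/(L·cmH2O) → 0.1823 J.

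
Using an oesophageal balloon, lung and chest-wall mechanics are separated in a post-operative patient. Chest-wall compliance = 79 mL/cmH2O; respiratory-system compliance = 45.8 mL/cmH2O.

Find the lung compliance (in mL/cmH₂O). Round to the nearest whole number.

1/CL = 1/Crs − 1/Ccw.
1/CL = 1/45.8 − 1/79 = 0.009176.
CL = 108.98 mL/cmH2O.

109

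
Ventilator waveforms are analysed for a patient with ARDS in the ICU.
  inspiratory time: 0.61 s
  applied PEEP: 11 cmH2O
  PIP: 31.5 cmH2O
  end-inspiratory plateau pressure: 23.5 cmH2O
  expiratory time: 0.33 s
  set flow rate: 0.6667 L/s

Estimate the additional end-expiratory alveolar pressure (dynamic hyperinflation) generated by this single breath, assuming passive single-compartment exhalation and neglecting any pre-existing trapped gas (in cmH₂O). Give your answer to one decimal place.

Vt = flow × Ti = 0.6667 L/s × 0.61 s × 1000 mL/L = 406.69 mL.
R = (PIP − Pplat)/V̇ = (31.5 − 23.5) / 0.6667 = 8.0/0.6667 = 11.999 cmH2O·s/L.
C = Vt/(Pplat − PEEP) = 406.69 / (23.5 − 11) = 406.69/12.5 = 32.535 mL/cmH2O.
τ = R × C = 11.999 × 0.03254 L/cmH2O = 0.3904 s.
Fraction remaining = e^(−Te/τ) = e^(−0.33/0.3904) = 0.4294; trapped volume = 406.69 × 0.4294 = 174.63 mL.
Additional alveolar pressure from trapping ≈ V_trapped / C = 174.63 / 32.535 = 5.367 cmH2O.

5.4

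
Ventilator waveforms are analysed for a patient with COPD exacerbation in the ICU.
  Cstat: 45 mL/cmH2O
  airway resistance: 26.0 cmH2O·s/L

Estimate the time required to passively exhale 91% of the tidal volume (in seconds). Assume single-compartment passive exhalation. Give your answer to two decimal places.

τ = R × C = 26.0 × 45 mL/cmH2O = 26.0 × 0.045 L/cmH2O = 1.17 s.
Exhaled fraction f = 1 − e^(−t/τ) → t = −τ·ln(1 − f) = −1.17·ln(0.09) = 2.817 s.

2.82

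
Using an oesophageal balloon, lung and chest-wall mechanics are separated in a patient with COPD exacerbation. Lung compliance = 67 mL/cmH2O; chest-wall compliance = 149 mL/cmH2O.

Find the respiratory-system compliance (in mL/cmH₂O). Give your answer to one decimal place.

Lung and chest wall are elastances in series: 1/Crs = 1/CL + 1/Ccw.
1/Crs = 1/67 + 1/149 = 0.02164.
Crs = 46.211 mL/cmH2O.

46.2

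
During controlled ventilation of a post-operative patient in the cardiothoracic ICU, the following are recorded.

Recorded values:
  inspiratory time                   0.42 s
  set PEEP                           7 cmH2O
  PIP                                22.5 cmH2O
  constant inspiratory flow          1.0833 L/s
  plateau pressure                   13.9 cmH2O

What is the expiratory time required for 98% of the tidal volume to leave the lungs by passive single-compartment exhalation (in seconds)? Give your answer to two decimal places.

Vt = flow × Ti = 1.0833 L/s × 0.42 s × 1000 mL/L = 454.99 mL.
R = (PIP − Pplat)/V̇ = (22.5 − 13.9) / 1.0833 = 8.6/1.0833 = 7.939 cmH2O·s/L.
C = Vt/(Pplat − PEEP) = 454.99 / (13.9 − 7) = 454.99/6.9 = 65.941 mL/cmH2O.
τ = R × C = 7.939 × 0.06594 L/cmH2O = 0.5235 s.
t = −τ·ln(1 − 0.98) = −0.5235·ln(0.02) = 2.048 s.

2.05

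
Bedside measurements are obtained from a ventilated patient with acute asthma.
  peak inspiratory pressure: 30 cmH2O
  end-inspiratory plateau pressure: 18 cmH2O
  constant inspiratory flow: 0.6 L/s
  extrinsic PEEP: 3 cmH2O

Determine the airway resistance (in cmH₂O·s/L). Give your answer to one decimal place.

Raw = (PIP − Pplat) / flow = (30 − 18) / 0.6 = 12.0 / 0.6 = 20.0 cmH2O·s/L.

20.0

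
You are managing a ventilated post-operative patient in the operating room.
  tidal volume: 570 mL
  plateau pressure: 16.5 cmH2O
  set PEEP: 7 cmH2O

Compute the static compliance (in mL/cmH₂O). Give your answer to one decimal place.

60.0

Cstat = Vt / (Pplat − PEEP) = 570 / (16.5 − 7) = 570 / 9.5 = 60.0 mL/cmH2O.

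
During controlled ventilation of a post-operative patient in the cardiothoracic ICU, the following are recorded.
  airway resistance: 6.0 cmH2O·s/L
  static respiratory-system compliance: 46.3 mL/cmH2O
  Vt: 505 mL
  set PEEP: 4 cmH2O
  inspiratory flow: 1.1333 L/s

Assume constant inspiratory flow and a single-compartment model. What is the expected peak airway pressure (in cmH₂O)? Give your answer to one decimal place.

Equation of motion (constant flow): PIP = Vt/C + R·V̇ + PEEP.
PIP = 505/46.3 + 6.0×1.1333 + 4 = 10.907 + 6.8 + 4 = 21.707 cmH2O.

21.7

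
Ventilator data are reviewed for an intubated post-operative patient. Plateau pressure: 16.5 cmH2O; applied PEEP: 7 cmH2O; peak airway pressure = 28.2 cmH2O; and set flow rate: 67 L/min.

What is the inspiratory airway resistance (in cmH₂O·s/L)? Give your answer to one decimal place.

Flow: 67 L/min ÷ 60 = 1.1167 L/s.
Raw = (PIP − Pplat) / flow = (28.2 − 16.5) / 1.1167 = 11.7 / 1.1167 = 10.477 cmH2O·s/L.

10.5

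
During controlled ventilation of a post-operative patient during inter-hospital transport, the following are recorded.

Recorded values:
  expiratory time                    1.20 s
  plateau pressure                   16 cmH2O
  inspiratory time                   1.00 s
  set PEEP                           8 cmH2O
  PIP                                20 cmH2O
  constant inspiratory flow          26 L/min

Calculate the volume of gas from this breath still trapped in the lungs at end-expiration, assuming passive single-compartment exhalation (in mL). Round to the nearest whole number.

39

Flow: 26 L/min ÷ 60 = 0.4333 L/s.
Vt = flow × Ti = 0.4333 L/s × 1.00 s × 1000 mL/L = 433.3 mL.
R = (PIP − Pplat)/V̇ = (20 − 16) / 0.4333 = 4.0/0.4333 = 9.231 cmH2O·s/L.
C = Vt/(Pplat − PEEP) = 433.3 / (16 − 8) = 433.3/8.0 = 54.163 mL/cmH2O.
τ = R × C = 9.231 × 0.05416 L/cmH2O = 0.5 s.
Fraction remaining = e^(−Te/τ) = e^(−1.20/0.5) = 0.09072.
Trapped volume = 433.3 × 0.09072 = 39.309 mL.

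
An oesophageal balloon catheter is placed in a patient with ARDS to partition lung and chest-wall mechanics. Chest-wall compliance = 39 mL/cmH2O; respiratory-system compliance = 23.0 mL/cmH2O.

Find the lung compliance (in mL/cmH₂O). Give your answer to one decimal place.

56.1

1/CL = 1/Crs − 1/Ccw.
1/CL = 1/23.0 − 1/39 = 0.01784.
CL = 56.054 mL/cmH2O.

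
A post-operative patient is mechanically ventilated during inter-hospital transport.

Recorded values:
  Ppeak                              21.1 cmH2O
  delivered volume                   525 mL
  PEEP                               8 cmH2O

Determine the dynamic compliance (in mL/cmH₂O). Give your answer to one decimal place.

Dynamic compliance = Vt / (PIP − PEEP) = 525 / (21.1 − 8) = 525 / 13.1 = 40.076 mL/cmH2O.

40.1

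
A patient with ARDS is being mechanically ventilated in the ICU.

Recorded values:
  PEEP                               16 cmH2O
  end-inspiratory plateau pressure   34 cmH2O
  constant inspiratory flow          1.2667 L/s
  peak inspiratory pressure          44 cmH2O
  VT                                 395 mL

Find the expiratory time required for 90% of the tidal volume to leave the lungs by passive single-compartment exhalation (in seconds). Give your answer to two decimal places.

R = (PIP − Pplat)/V̇ = (44 − 34) / 1.2667 = 10.0/1.2667 = 7.895 cmH2O·s/L.
C = Vt/(Pplat − PEEP) = 395.0 / (34 − 16) = 395.0/18.0 = 21.944 mL/cmH2O.
τ = R × C = 7.895 × 0.02194 L/cmH2O = 0.1732 s.
t = −τ·ln(1 − 0.90) = −0.1732·ln(0.1) = 0.3988 s.

0.40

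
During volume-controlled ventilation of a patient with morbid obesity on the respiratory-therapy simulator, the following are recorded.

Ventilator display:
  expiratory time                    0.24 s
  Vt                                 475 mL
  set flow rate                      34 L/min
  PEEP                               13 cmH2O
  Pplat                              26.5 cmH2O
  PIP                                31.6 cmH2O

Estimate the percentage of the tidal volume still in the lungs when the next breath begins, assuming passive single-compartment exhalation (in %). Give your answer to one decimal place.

Flow: 34 L/min ÷ 60 = 0.5667 L/s.
R = (PIP − Pplat)/V̇ = (31.6 − 26.5) / 0.5667 = 5.1/0.5667 = 8.999 cmH2O·s/L.
C = Vt/(Pplat − PEEP) = 475.0 / (26.5 − 13) = 475.0/13.5 = 35.185 mL/cmH2O.
τ = R × C = 8.999 × 0.03519 L/cmH2O = 0.3167 s.
Fraction remaining at end-expiration = e^(−Te/τ) = e^(−0.24/0.3167) = 0.4687 → 46.87%.

46.9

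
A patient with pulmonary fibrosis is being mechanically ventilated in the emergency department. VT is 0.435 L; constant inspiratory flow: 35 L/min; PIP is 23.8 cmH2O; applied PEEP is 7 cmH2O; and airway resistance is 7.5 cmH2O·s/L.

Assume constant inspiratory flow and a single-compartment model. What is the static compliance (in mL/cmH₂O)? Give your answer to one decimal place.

Flow: 35 L/min ÷ 60 = 0.5833 L/s.
Equation of motion (constant flow): PIP = Vt/C + R·V̇ + PEEP.
Vt/C = PIP − R·V̇ − PEEP = 23.8 − 7.5×0.5833 − 7 = 23.8 − 4.375 − 7 = 12.425 cmH2O.
C = Vt / 12.425 = 435 / 12.425 = 35.01 mL/cmH2O.

35.0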